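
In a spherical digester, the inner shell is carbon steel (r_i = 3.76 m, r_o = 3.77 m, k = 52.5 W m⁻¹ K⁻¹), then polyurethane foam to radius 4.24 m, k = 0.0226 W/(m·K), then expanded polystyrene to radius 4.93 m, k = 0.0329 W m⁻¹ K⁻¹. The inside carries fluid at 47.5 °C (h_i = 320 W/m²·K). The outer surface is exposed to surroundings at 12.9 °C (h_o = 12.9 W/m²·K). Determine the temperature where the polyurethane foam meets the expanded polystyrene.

Series thermal resistances, inner to outer:
  R_conv,in = 1/(4πr²h) = 1/(4π·3.76²·320) = 1.759×10^-5 K/W
  R_carbon steel = (1/3.76 − 1/3.77)/(4πk) = 7.055×10^-4/(4π·52.5) = 1.069×10^-6 K/W
  R_polyurethane foam = (1/3.77 − 1/4.24)/(4πk) = 0.02940/(4π·0.0226) = 0.1035 K/W
  R_expanded polystyrene = (1/4.24 − 1/4.93)/(4πk) = 0.03301/(4π·0.0329) = 0.07984 K/W
  R_conv,out = 1/(4πr²h) = 1/(4π·4.93²·12.9) = 2.538×10^-4 K/W
ΣR = 1.759×10^-5 + 1.069×10^-6 + 0.1035 + 0.07984 + 2.538×10^-4 = 0.1836 K/W
Q = ΔT/ΣR = (47.5 °C − 12.9 °C)/0.1836 = 188.5 W
From the inner boundary to the polyurethane foam/expanded polystyrene interface, ΣR_partial = 0.1035 K/W.
T_interface = T_in − Q·ΣR_partial = 47.5 °C − (188.5)(0.1035) = 28.0 °C

T = 28.0 °C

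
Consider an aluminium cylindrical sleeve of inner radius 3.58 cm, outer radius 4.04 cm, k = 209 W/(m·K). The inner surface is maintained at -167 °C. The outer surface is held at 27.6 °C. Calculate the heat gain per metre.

Q' = 2.11×10^6 W/m

Q' = 2πk·ΔT/ln(r₂/r₁) = 2π × 209 × 194.6 / ln(0.0404/0.0358) = 2.11×10^6 W/m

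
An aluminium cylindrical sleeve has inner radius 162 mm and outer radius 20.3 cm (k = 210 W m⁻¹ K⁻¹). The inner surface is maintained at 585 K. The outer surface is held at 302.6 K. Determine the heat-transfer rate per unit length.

Q' = 1.65×10^6 W/m

Q' = 2πk·ΔT/ln(r₂/r₁) = 2π × 210 × 282.4 / ln(0.203/0.162) = 1.65×10^6 W/m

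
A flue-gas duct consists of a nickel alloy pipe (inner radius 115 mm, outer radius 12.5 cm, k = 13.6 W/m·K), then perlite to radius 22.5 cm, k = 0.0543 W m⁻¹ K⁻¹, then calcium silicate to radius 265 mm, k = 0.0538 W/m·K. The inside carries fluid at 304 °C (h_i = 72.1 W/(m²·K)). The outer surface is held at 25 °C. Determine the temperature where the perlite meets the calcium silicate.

T = 85.6 °C

Series thermal resistances, inner to outer:
  R'_conv,in = 1/(2πr h) = 1/(2π·0.115·72.1) = 0.01919 m·K/W
  R'_nickel alloy = ln(0.125/0.115)/(2πk) = 0.08338/(2π·13.6) = 9.758×10^-4 m·K/W
  R'_perlite = ln(0.225/0.125)/(2πk) = 0.5878/(2π·0.0543) = 1.723 m·K/W
  R'_calcium silicate = ln(0.265/0.225)/(2πk) = 0.1636/(2π·0.0538) = 0.4841 m·K/W
ΣR = 0.01919 + 9.758×10^-4 + 1.723 + 0.4841 = 2.227 m·K/W
Q' = ΔT/ΣR = (304 °C − 25 °C)/2.227 = 125.3 W/m
From the inner boundary to the perlite/calcium silicate interface, ΣR_partial = 1.743 m·K/W.
T_interface = T_in − Q'·ΣR_partial = 304 °C − (125.3)(1.743) = 85.6 °C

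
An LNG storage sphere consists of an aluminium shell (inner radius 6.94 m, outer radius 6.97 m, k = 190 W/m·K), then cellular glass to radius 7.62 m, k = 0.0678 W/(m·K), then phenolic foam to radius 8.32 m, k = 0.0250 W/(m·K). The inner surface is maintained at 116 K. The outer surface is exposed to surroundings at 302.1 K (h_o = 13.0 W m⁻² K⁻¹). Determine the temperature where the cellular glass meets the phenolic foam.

Treat each layer as a resistance in series:
  R_aluminium = (1/6.94 − 1/6.97)/(4πk) = 6.202×10^-4/(4π·190) = 2.598×10^-7 K/W
  R_cellular glass = (1/6.97 − 1/7.62)/(4πk) = 0.01224/(4π·0.0678) = 0.01436 K/W
  R_phenolic foam = (1/7.62 − 1/8.32)/(4πk) = 0.01104/(4π·0.0250) = 0.03515 K/W
  R_conv,out = 1/(4πr²h) = 1/(4π·8.32²·13.0) = 8.843×10^-5 K/W
ΣR = 2.598×10^-7 + 0.01436 + 0.03515 + 8.843×10^-5 = 0.04960 K/W
Q = ΔT/ΣR = (116 K − 302.1 K)/0.04960 = -3752 W
From the inner boundary to the cellular glass/phenolic foam interface, ΣR_partial = 0.01436 K/W.
T_interface = T_in − Q·ΣR_partial = 116 K − (-3752)(0.01436) = 170 K

T = 170 K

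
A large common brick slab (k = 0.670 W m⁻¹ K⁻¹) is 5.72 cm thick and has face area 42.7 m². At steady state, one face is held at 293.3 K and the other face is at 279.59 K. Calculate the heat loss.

Q = 6.86 kW

Q = kA·ΔT/L = 0.670 × 42.7 × |293.3 K − 279.59 K| / 0.0572 = 6860 W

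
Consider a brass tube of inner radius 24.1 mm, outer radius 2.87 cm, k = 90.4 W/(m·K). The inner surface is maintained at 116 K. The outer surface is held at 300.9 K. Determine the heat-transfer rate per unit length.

Q' = 6.01×10^5 W/m

Q' = 2πk·ΔT/ln(r₂/r₁) = 2π × 90.4 × 184.9 / ln(0.0287/0.0241) = 6.01×10^5 W/m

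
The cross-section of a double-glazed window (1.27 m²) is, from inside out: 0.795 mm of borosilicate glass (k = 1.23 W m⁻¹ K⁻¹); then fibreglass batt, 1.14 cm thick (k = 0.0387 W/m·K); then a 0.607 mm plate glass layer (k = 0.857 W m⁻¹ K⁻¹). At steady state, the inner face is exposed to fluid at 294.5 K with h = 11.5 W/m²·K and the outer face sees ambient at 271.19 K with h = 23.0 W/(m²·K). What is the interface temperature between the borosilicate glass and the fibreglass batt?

Series thermal resistances, inner to outer:
  R_conv,in = 1/(hA) = 1/(11.5·1.27) = 0.06847 K/W
  R_borosilicate glass = L/(kA) = 7.95×10^-4/(1.23·1.27) = 5.089×10^-4 K/W
  R_fibreglass batt = L/(kA) = 0.0114/(0.0387·1.27) = 0.2319 K/W
  R_plate glass = L/(kA) = 6.07×10^-4/(0.857·1.27) = 5.577×10^-4 K/W
  R_conv,out = 1/(hA) = 1/(23.0·1.27) = 0.03423 K/W
ΣR = 0.06847 + 5.089×10^-4 + 0.2319 + 5.577×10^-4 + 0.03423 = 0.3357 K/W
Q = ΔT/ΣR = (294.5 K − 271.19 K)/0.3357 = 69.44 W
From the inner boundary to the borosilicate glass/fibreglass batt interface, ΣR_partial = 0.06898 K/W.
T_interface = T_in − Q·ΣR_partial = 294.5 K − (69.44)(0.06898) = 289.7 K

T = 289.7 K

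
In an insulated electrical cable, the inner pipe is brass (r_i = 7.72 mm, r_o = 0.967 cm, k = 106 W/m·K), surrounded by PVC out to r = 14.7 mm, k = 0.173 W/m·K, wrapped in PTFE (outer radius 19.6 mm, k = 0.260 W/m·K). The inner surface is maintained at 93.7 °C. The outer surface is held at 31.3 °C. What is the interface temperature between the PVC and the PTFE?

Resistance network (inner→outer):
  R'_brass = ln(0.00967/0.00772)/(2πk) = 0.2252/(2π·106) = 3.382×10^-4 m·K/W
  R'_PVC = ln(0.0147/0.00967)/(2πk) = 0.4188/(2π·0.173) = 0.3853 m·K/W
  R'_PTFE = ln(0.0196/0.0147)/(2πk) = 0.2877/(2π·0.260) = 0.1761 m·K/W
ΣR = 3.382×10^-4 + 0.3853 + 0.1761 = 0.5617 m·K/W
Q' = ΔT/ΣR = (93.7 °C − 31.3 °C)/0.5617 = 111.1 W/m
From the inner boundary to the PVC/PTFE interface, ΣR_partial = 0.3856 m·K/W.
T_interface = T_in − Q'·ΣR_partial = 93.7 °C − (111.1)(0.3856) = 50.9 °C

T = 50.9 °C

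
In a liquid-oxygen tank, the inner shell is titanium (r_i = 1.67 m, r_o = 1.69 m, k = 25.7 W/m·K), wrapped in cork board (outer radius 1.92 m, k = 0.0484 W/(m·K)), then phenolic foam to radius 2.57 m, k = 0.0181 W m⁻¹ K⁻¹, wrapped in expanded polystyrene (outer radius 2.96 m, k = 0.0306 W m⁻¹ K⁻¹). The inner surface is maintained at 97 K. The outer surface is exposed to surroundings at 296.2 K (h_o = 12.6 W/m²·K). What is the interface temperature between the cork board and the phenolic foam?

T = 125 K

Resistance network (inner→outer):
  R_titanium = (1/1.67 − 1/1.69)/(4πk) = 0.007086/(4π·25.7) = 2.194×10^-5 K/W
  R_cork board = (1/1.69 − 1/1.92)/(4πk) = 0.07088/(4π·0.0484) = 0.1165 K/W
  R_phenolic foam = (1/1.92 − 1/2.57)/(4πk) = 0.1317/(4π·0.0181) = 0.5791 K/W
  R_expanded polystyrene = (1/2.57 − 1/2.96)/(4πk) = 0.05127/(4π·0.0306) = 0.1333 K/W
  R_conv,out = 1/(4πr²h) = 1/(4π·2.96²·12.6) = 7.208×10^-4 K/W
ΣR = 2.194×10^-5 + 0.1165 + 0.5791 + 0.1333 + 7.208×10^-4 = 0.8296 K/W
Q = ΔT/ΣR = (97 K − 296.2 K)/0.8296 = -240.1 W
From the inner boundary to the cork board/phenolic foam interface, ΣR_partial = 0.1165 K/W.
T_interface = T_in − Q·ΣR_partial = 97 K − (-240.1)(0.1165) = 125 K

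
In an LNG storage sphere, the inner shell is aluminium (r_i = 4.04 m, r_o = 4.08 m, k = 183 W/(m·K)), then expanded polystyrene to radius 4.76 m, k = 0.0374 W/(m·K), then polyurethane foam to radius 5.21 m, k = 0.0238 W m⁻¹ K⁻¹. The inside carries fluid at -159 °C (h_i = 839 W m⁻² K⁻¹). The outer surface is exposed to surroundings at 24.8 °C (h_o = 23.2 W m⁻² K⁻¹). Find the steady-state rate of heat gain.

Q = 1360 W

Resistance network (inner→outer):
  R_conv,in = 1/(4πr²h) = 1/(4π·4.04²·839) = 5.811×10^-6 K/W
  R_aluminium = (1/4.04 − 1/4.08)/(4πk) = 0.002427/(4π·183) = 1.055×10^-6 K/W
  R_expanded polystyrene = (1/4.08 − 1/4.76)/(4πk) = 0.03501/(4π·0.0374) = 0.07450 K/W
  R_polyurethane foam = (1/4.76 − 1/5.21)/(4πk) = 0.01815/(4π·0.0238) = 0.06067 K/W
  R_conv,out = 1/(4πr²h) = 1/(4π·5.21²·23.2) = 1.264×10^-4 K/W
ΣR = 5.811×10^-6 + 1.055×10^-6 + 0.07450 + 0.06067 + 1.264×10^-4 = 0.1353 K/W
Q = ΔT/ΣR = (-159 °C − 24.8 °C)/0.1353 = -1360 W
(Negative Q ⇒ heat flows inward; heat gain = 1360 W.)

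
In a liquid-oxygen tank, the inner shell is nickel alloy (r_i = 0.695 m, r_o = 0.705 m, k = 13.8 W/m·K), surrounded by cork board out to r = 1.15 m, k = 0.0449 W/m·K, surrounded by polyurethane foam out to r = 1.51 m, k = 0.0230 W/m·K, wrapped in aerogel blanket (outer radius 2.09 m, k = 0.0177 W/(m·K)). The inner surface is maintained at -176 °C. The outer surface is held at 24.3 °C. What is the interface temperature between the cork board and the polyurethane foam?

Treat each layer as a resistance in series:
  R_nickel alloy = (1/0.695 − 1/0.705)/(4πk) = 0.02041/(4π·13.8) = 1.177×10^-4 K/W
  R_cork board = (1/0.705 − 1/1.15)/(4πk) = 0.5489/(4π·0.0449) = 0.9728 K/W
  R_polyurethane foam = (1/1.15 − 1/1.51)/(4πk) = 0.2073/(4π·0.0230) = 0.7173 K/W
  R_aerogel blanket = (1/1.51 − 1/2.09)/(4πk) = 0.1838/(4π·0.0177) = 0.8263 K/W
ΣR = 1.177×10^-4 + 0.9728 + 0.7173 + 0.8263 = 2.517 K/W
Q = ΔT/ΣR = (-176 °C − 24.3 °C)/2.517 = -79.58 W
From the inner boundary to the cork board/polyurethane foam interface, ΣR_partial = 0.9729 K/W.
T_interface = T_in − Q·ΣR_partial = -176 °C − (-79.58)(0.9729) = -98.6 °C

T = -98.6 °C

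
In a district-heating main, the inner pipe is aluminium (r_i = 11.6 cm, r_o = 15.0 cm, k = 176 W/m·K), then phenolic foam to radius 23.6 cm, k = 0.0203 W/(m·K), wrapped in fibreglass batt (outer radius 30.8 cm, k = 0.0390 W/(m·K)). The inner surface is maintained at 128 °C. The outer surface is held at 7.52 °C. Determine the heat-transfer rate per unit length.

Treat each layer as a resistance in series:
  R'_aluminium = ln(0.150/0.116)/(2πk) = 0.2570/(2π·176) = 2.324×10^-4 m·K/W
  R'_phenolic foam = ln(0.236/0.150)/(2πk) = 0.4532/(2π·0.0203) = 3.553 m·K/W
  R'_fibreglass batt = ln(0.308/0.236)/(2πk) = 0.2663/(2π·0.0390) = 1.087 m·K/W
ΣR = 2.324×10^-4 + 3.553 + 1.087 = 4.640 m·K/W
Q' = ΔT/ΣR = (128 °C − 7.52 °C)/4.640 = 26.0 W/m

Q' = 26.0 W/m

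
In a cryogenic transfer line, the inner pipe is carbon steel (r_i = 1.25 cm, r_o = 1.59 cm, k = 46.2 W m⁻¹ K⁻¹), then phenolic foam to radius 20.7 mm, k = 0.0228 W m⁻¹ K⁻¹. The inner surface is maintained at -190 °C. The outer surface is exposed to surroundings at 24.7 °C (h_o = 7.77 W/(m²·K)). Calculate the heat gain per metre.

Q' = 75.8 W/m

Treat each layer as a resistance in series:
  R'_carbon steel = ln(0.0159/0.0125)/(2πk) = 0.2406/(2π·46.2) = 8.288×10^-4 m·K/W
  R'_phenolic foam = ln(0.0207/0.0159)/(2πk) = 0.2638/(2π·0.0228) = 1.842 m·K/W
  R'_conv,out = 1/(2πr h) = 1/(2π·0.0207·7.77) = 0.9895 m·K/W
ΣR = 8.288×10^-4 + 1.842 + 0.9895 = 2.832 m·K/W
Q' = ΔT/ΣR = (-190 °C − 24.7 °C)/2.832 = -75.8 W/m
(Negative Q' ⇒ heat flows inward; heat gain = 75.8 W/m.)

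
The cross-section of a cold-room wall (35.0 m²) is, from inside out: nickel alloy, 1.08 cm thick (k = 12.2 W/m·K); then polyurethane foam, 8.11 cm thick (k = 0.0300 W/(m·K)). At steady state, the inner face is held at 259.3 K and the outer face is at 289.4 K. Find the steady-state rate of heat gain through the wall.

Q = 390 W

Treat each layer as a resistance in series:
  R_nickel alloy = L/(kA) = 0.0108/(12.2·35.0) = 2.529×10^-5 K/W
  R_polyurethane foam = L/(kA) = 0.0811/(0.0300·35.0) = 0.07724 K/W
ΣR = 2.529×10^-5 + 0.07724 = 0.07727 K/W
Q = ΔT/ΣR = (259.3 K − 289.4 K)/0.07727 = -390 W
(Negative Q ⇒ heat flows inward; heat gain = 390 W.)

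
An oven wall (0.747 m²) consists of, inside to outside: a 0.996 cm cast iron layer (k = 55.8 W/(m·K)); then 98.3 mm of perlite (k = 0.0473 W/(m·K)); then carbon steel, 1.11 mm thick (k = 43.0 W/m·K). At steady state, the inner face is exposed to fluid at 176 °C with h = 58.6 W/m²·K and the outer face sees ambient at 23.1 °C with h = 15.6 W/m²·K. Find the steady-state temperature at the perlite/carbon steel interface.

Series thermal resistances, inner to outer:
  R_conv,in = 1/(hA) = 1/(58.6·0.747) = 0.02284 K/W
  R_cast iron = L/(kA) = 0.00996/(55.8·0.747) = 2.389×10^-4 K/W
  R_perlite = L/(kA) = 0.0983/(0.0473·0.747) = 2.782 K/W
  R_carbon steel = L/(kA) = 0.00111/(43.0·0.747) = 3.456×10^-5 K/W
  R_conv,out = 1/(hA) = 1/(15.6·0.747) = 0.08581 K/W
ΣR = 0.02284 + 2.389×10^-4 + 2.782 + 3.456×10^-5 + 0.08581 = 2.891 K/W
Q = ΔT/ΣR = (176 °C − 23.1 °C)/2.891 = 52.89 W
From the inner boundary to the perlite/carbon steel interface, ΣR_partial = 2.805 K/W.
T_interface = T_in − Q·ΣR_partial = 176 °C − (52.89)(2.805) = 27.6 °C

T = 27.6 °C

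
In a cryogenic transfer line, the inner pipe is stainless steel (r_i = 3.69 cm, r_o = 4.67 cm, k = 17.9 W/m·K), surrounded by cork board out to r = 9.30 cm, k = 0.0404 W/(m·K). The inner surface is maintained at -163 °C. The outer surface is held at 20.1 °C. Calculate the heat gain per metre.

Resistance network (inner→outer):
  R'_stainless steel = ln(0.0467/0.0369)/(2πk) = 0.2355/(2π·17.9) = 0.002094 m·K/W
  R'_cork board = ln(0.0930/0.0467)/(2πk) = 0.6889/(2π·0.0404) = 2.714 m·K/W
ΣR = 0.002094 + 2.714 = 2.716 m·K/W
Q' = ΔT/ΣR = (-163 °C − 20.1 °C)/2.716 = -67.4 W/m
(Negative Q' ⇒ heat flows inward; heat gain = 67.4 W/m.)

Q' = 67.4 W/m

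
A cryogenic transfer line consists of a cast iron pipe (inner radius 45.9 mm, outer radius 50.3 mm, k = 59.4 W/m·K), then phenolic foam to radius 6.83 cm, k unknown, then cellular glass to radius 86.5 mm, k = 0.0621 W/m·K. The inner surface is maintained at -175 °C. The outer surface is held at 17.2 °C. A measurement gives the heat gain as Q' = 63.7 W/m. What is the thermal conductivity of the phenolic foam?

ΣR = ΔT/Q' = |-175 − 17.2|/63.7 = 3.017 m·K/W
Known resistances:
  R'_cast iron = ln(0.0503/0.0459)/(2πk) = 0.09154/(2π·59.4) = 2.453×10^-4 m·K/W
  R'_cellular glass = ln(0.0865/0.0683)/(2πk) = 0.2362/(2π·0.0621) = 0.6054 m·K/W
R_phenolic foam = ΣR − ΣR_known = 3.017 − 0.6056 = 2.411 m·K/W
ln(r₂/r₁)/(2πk) = 2.411 ⇒ k = 0.3059/(2π·2.411) = 0.0202 W/m·K

k = 0.0202 W/m·K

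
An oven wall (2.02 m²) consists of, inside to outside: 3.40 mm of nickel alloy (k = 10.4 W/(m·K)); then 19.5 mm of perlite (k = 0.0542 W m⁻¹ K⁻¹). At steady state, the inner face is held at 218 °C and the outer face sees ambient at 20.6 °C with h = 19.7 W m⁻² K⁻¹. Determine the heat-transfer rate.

Q = 971 W

Treat each layer as a resistance in series:
  R_nickel alloy = L/(kA) = 0.00340/(10.4·2.02) = 1.618×10^-4 K/W
  R_perlite = L/(kA) = 0.0195/(0.0542·2.02) = 0.1781 K/W
  R_conv,out = 1/(hA) = 1/(19.7·2.02) = 0.02513 K/W
ΣR = 1.618×10^-4 + 0.1781 + 0.02513 = 0.2034 K/W
Q = ΔT/ΣR = (218 °C − 20.6 °C)/0.2034 = 971 W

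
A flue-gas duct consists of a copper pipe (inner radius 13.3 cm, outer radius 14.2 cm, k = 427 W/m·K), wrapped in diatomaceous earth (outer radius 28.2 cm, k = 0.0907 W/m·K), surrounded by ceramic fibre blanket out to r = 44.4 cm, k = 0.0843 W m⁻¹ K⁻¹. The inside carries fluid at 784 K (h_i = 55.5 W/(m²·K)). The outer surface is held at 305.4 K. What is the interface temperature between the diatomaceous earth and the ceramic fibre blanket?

Resistance network (inner→outer):
  R'_conv,in = 1/(2πr h) = 1/(2π·0.133·55.5) = 0.02156 m·K/W
  R'_copper = ln(0.142/0.133)/(2πk) = 0.06548/(2π·427) = 2.441×10^-5 m·K/W
  R'_diatomaceous earth = ln(0.282/0.142)/(2πk) = 0.6861/(2π·0.0907) = 1.204 m·K/W
  R'_ceramic fibre blanket = ln(0.444/0.282)/(2πk) = 0.4539/(2π·0.0843) = 0.8570 m·K/W
ΣR = 0.02156 + 2.441×10^-5 + 1.204 + 0.8570 = 2.083 m·K/W
Q' = ΔT/ΣR = (784 K − 305.4 K)/2.083 = 229.8 W/m
From the inner boundary to the diatomaceous earth/ceramic fibre blanket interface, ΣR_partial = 1.226 m·K/W.
T_interface = T_in − Q'·ΣR_partial = 784 K − (229.8)(1.226) = 502 K

T = 502 K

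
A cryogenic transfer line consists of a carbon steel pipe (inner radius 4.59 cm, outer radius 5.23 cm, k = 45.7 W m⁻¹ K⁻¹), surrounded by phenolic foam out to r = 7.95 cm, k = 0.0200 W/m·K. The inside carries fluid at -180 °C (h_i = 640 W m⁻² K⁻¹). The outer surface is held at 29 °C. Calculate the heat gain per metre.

Q' = 62.6 W/m

Series thermal resistances, inner to outer:
  R'_conv,in = 1/(2πr h) = 1/(2π·0.0459·640) = 0.005418 m·K/W
  R'_carbon steel = ln(0.0523/0.0459)/(2πk) = 0.1305/(2π·45.7) = 4.546×10^-4 m·K/W
  R'_phenolic foam = ln(0.0795/0.0523)/(2πk) = 0.4188/(2π·0.0200) = 3.332 m·K/W
ΣR = 0.005418 + 4.546×10^-4 + 3.332 = 3.338 m·K/W
Q' = ΔT/ΣR = (-180 °C − 29 °C)/3.338 = -62.6 W/m
(Negative Q' ⇒ heat flows inward; heat gain = 62.6 W/m.)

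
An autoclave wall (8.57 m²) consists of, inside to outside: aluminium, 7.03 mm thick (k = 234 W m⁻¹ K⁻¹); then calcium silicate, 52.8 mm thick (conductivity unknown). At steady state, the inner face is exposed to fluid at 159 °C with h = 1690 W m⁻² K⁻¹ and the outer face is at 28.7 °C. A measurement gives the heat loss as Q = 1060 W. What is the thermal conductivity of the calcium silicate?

ΣR = ΔT/Q = |159 − 28.7|/1060 = 0.1229 K/W
Known resistances:
  R_conv,in = 1/(hA) = 1/(1690·8.57) = 6.905×10^-5 K/W
  R_aluminium = L/(kA) = 0.00703/(234·8.57) = 3.506×10^-6 K/W
R_calcium silicate = ΣR − ΣR_known = 0.1229 − 7.256×10^-5 = 0.1228 K/W
L/(kA) = 0.1228 ⇒ k = 0.0528/(0.1228·8.57) = 0.0502 W/m·K

k = 0.0502 W/m·K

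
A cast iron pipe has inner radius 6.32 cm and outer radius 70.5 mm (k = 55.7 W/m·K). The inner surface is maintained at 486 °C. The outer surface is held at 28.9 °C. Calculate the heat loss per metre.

Q' = 1.46×10^6 W/m

Q' = 2πk·ΔT/ln(r₂/r₁) = 2π × 55.7 × 457.1 / ln(0.0705/0.0632) = 1.46×10^6 W/m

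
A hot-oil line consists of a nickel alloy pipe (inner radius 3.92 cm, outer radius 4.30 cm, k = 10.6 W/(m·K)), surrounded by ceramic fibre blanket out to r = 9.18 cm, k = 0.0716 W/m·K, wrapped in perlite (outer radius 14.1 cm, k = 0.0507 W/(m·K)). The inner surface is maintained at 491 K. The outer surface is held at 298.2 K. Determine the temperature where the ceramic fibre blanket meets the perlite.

Series thermal resistances, inner to outer:
  R'_nickel alloy = ln(0.0430/0.0392)/(2πk) = 0.09252/(2π·10.6) = 0.001389 m·K/W
  R'_ceramic fibre blanket = ln(0.0918/0.0430)/(2πk) = 0.7584/(2π·0.0716) = 1.686 m·K/W
  R'_perlite = ln(0.141/0.0918)/(2πk) = 0.4291/(2π·0.0507) = 1.347 m·K/W
ΣR = 0.001389 + 1.686 + 1.347 = 3.034 m·K/W
Q' = ΔT/ΣR = (491 K − 298.2 K)/3.034 = 63.55 W/m
From the inner boundary to the ceramic fibre blanket/perlite interface, ΣR_partial = 1.687 m·K/W.
T_interface = T_in − Q'·ΣR_partial = 491 K − (63.55)(1.687) = 384 K

T = 384 K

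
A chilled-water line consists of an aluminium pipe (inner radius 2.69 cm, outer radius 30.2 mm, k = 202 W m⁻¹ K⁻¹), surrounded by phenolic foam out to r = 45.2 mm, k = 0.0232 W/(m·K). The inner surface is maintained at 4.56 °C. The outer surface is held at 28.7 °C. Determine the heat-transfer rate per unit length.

Resistance network (inner→outer):
  R'_aluminium = ln(0.0302/0.0269)/(2πk) = 0.1157/(2π·202) = 9.117×10^-5 m·K/W
  R'_phenolic foam = ln(0.0452/0.0302)/(2πk) = 0.4033/(2π·0.0232) = 2.766 m·K/W
ΣR = 9.117×10^-5 + 2.766 = 2.766 m·K/W
Q' = ΔT/ΣR = (4.56 °C − 28.7 °C)/2.766 = -8.73 W/m
(Negative Q' ⇒ heat flows inward; heat gain = 8.73 W/m.)

Q' = 8.73 W/m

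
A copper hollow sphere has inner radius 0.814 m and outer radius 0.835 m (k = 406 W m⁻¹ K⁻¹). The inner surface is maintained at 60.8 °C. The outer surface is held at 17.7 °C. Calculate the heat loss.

Q = 7.12×10^6 W

Q = 4πk·ΔT/(1/r₁ − 1/r₂) = 4π × 406 × 43.1 / (1/0.814 − 1/0.835) = 7.12×10^6 W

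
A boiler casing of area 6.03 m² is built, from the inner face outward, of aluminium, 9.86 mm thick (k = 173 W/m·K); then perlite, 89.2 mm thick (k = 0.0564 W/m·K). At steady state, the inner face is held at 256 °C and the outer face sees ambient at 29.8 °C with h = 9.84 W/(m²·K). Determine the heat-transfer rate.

Series thermal resistances, inner to outer:
  R_aluminium = L/(kA) = 0.00986/(173·6.03) = 9.452×10^-6 K/W
  R_perlite = L/(kA) = 0.0892/(0.0564·6.03) = 0.2623 K/W
  R_conv,out = 1/(hA) = 1/(9.84·6.03) = 0.01685 K/W
ΣR = 9.452×10^-6 + 0.2623 + 0.01685 = 0.2792 K/W
Q = ΔT/ΣR = (256 °C − 29.8 °C)/0.2792 = 810 W

Q = 810 W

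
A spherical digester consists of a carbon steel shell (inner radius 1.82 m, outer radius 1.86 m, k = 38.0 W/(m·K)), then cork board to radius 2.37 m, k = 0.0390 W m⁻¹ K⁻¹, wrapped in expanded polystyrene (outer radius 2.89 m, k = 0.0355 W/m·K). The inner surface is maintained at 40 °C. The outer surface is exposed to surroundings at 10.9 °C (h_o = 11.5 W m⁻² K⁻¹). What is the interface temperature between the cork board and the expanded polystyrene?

T = 23.1 °C

Treat each layer as a resistance in series:
  R_carbon steel = (1/1.82 − 1/1.86)/(4πk) = 0.01182/(4π·38.0) = 2.474×10^-5 K/W
  R_cork board = (1/1.86 − 1/2.37)/(4πk) = 0.1157/(4π·0.0390) = 0.2361 K/W
  R_expanded polystyrene = (1/2.37 − 1/2.89)/(4πk) = 0.07592/(4π·0.0355) = 0.1702 K/W
  R_conv,out = 1/(4πr²h) = 1/(4π·2.89²·11.5) = 8.285×10^-4 K/W
ΣR = 2.474×10^-5 + 0.2361 + 0.1702 + 8.285×10^-4 = 0.4072 K/W
Q = ΔT/ΣR = (40 °C − 10.9 °C)/0.4072 = 71.46 W
From the inner boundary to the cork board/expanded polystyrene interface, ΣR_partial = 0.2361 K/W.
T_interface = T_in − Q·ΣR_partial = 40 °C − (71.46)(0.2361) = 23.1 °C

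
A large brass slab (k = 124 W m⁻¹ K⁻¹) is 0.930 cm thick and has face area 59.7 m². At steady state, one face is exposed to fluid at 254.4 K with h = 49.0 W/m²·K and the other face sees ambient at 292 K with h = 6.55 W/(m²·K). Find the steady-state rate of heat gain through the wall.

Q = 13.0 kW

Series thermal resistances, inner to outer:
  R_conv,in = 1/(hA) = 1/(49.0·59.7) = 3.418×10^-4 K/W
  R_brass = L/(kA) = 0.00930/(124·59.7) = 1.256×10^-6 K/W
  R_conv,out = 1/(hA) = 1/(6.55·59.7) = 0.002557 K/W
ΣR = 3.418×10^-4 + 1.256×10^-6 + 0.002557 = 0.002900 K/W
Q = ΔT/ΣR = (254.4 K − 292 K)/0.002900 = -13000 W
(Negative Q ⇒ heat flows inward; heat gain = 13000 W.)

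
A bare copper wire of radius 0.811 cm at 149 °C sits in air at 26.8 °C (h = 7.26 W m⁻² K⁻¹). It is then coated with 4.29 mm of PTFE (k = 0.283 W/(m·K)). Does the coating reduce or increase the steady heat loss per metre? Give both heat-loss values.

Critical radius for a cylinder: r_cr = k/h = 0.0390 m = 3.90 cm.
Outer radius after coating: r₂ = 0.00811 + 0.00429 = 0.01240 m.
Since r₁ < r_cr and r₂ ≤ r_cr, the coating moves toward the maximum at r_cr — heat loss rises.
Bare: R = 1/(2πr₁h) = 2.703 m·K/W; Q = 122.2/2.703 = 45.2 W/m.
Coated: R = R_cond + R_conv = 2.007 m·K/W; Q = 122.2/2.007 = 60.9 W/m.

increases: 45.2 → 60.9 W/m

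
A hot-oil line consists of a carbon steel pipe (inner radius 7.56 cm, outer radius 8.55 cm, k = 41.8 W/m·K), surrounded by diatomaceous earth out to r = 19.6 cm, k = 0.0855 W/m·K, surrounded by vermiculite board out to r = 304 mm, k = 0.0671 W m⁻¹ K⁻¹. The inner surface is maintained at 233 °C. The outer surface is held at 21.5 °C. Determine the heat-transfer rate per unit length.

Q' = 81.8 W/m

Treat each layer as a resistance in series:
  R'_carbon steel = ln(0.0855/0.0756)/(2πk) = 0.1231/(2π·41.8) = 4.686×10^-4 m·K/W
  R'_diatomaceous earth = ln(0.196/0.0855)/(2πk) = 0.8296/(2π·0.0855) = 1.544 m·K/W
  R'_vermiculite board = ln(0.304/0.196)/(2πk) = 0.4389/(2π·0.0671) = 1.041 m·K/W
ΣR = 4.686×10^-4 + 1.544 + 1.041 = 2.585 m·K/W
Q' = ΔT/ΣR = (233 °C − 21.5 °C)/2.585 = 81.8 W/m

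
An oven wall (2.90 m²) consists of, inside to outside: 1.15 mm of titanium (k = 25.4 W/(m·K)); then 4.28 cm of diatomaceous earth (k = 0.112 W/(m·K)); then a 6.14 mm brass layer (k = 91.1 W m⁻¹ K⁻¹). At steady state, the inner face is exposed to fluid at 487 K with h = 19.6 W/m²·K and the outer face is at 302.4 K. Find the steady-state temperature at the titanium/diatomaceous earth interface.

Treat each layer as a resistance in series:
  R_conv,in = 1/(hA) = 1/(19.6·2.90) = 0.01759 K/W
  R_titanium = L/(kA) = 0.00115/(25.4·2.90) = 1.561×10^-5 K/W
  R_diatomaceous earth = L/(kA) = 0.0428/(0.112·2.90) = 0.1318 K/W
  R_brass = L/(kA) = 0.00614/(91.1·2.90) = 2.324×10^-5 K/W
ΣR = 0.01759 + 1.561×10^-5 + 0.1318 + 2.324×10^-5 = 0.1494 K/W
Q = ΔT/ΣR = (487 K − 302.4 K)/0.1494 = 1236 W
From the inner boundary to the titanium/diatomaceous earth interface, ΣR_partial = 0.01761 K/W.
T_interface = T_in − Q·ΣR_partial = 487 K − (1236)(0.01761) = 465 K

T = 465 K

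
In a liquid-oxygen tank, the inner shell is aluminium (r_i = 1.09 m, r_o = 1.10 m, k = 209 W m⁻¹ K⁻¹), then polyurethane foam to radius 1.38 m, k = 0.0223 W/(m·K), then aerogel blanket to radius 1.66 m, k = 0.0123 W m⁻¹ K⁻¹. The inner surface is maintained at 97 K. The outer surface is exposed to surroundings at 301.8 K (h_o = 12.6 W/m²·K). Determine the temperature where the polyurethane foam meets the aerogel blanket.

T = 189.9 K

Resistance network (inner→outer):
  R_aluminium = (1/1.09 − 1/1.10)/(4πk) = 0.008340/(4π·209) = 3.176×10^-6 K/W
  R_polyurethane foam = (1/1.10 − 1/1.38)/(4πk) = 0.1845/(4π·0.0223) = 0.6582 K/W
  R_aerogel blanket = (1/1.38 − 1/1.66)/(4πk) = 0.1222/(4π·0.0123) = 0.7908 K/W
  R_conv,out = 1/(4πr²h) = 1/(4π·1.66²·12.6) = 0.002292 K/W
ΣR = 3.176×10^-6 + 0.6582 + 0.7908 + 0.002292 = 1.451 K/W
Q = ΔT/ΣR = (97 K − 301.8 K)/1.451 = -141.1 W
From the inner boundary to the polyurethane foam/aerogel blanket interface, ΣR_partial = 0.6582 K/W.
T_interface = T_in − Q·ΣR_partial = 97 K − (-141.1)(0.6582) = 189.9 K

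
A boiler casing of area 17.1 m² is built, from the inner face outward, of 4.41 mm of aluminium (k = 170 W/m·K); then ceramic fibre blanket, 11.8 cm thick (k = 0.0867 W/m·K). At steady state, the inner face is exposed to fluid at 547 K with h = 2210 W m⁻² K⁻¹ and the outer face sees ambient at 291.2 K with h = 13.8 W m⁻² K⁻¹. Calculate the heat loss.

Q = 3.05 kW

Treat each layer as a resistance in series:
  R_conv,in = 1/(hA) = 1/(2210·17.1) = 2.646×10^-5 K/W
  R_aluminium = L/(kA) = 0.00441/(170·17.1) = 1.517×10^-6 K/W
  R_ceramic fibre blanket = L/(kA) = 0.118/(0.0867·17.1) = 0.07959 K/W
  R_conv,out = 1/(hA) = 1/(13.8·17.1) = 0.004238 K/W
ΣR = 2.646×10^-5 + 1.517×10^-6 + 0.07959 + 0.004238 = 0.08386 K/W
Q = ΔT/ΣR = (547 K − 291.2 K)/0.08386 = 3050 W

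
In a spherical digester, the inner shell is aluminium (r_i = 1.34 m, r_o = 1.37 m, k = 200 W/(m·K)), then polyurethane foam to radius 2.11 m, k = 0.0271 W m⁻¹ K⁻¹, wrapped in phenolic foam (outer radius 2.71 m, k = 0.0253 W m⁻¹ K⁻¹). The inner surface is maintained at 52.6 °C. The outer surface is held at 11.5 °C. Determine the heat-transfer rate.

Q = 38.0 W

Treat each layer as a resistance in series:
  R_aluminium = (1/1.34 − 1/1.37)/(4πk) = 0.01634/(4π·200) = 6.502×10^-6 K/W
  R_polyurethane foam = (1/1.37 − 1/2.11)/(4πk) = 0.2560/(4π·0.0271) = 0.7517 K/W
  R_phenolic foam = (1/2.11 − 1/2.71)/(4πk) = 0.1049/(4π·0.0253) = 0.3300 K/W
ΣR = 6.502×10^-6 + 0.7517 + 0.3300 = 1.082 K/W
Q = ΔT/ΣR = (52.6 °C − 11.5 °C)/1.082 = 38.0 W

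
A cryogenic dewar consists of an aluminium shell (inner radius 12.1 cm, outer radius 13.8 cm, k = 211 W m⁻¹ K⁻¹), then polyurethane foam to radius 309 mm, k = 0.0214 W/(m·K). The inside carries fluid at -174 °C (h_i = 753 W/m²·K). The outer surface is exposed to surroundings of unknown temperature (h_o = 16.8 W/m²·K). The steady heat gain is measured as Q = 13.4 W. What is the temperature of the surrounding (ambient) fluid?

Sum the resistances:
  R_conv,in = 1/(4πr²h) = 1/(4π·0.121²·753) = 0.007218 K/W
  R_aluminium = (1/0.121 − 1/0.138)/(4πk) = 1.018/(4π·211) = 3.840×10^-4 K/W
  R_polyurethane foam = (1/0.138 − 1/0.309)/(4πk) = 4.010/(4π·0.0214) = 14.91 K/W
  R_conv,out = 1/(4πr²h) = 1/(4π·0.309²·16.8) = 0.04961 K/W
ΣR = 14.97 K/W
ΔT = Q·ΣR = 13.4 × 14.97 = 200.6 K
Heat flows inward, so T_out = T_in + ΔT = -174 + 200.6 = 26.6 °C

T_out = 26.6 °C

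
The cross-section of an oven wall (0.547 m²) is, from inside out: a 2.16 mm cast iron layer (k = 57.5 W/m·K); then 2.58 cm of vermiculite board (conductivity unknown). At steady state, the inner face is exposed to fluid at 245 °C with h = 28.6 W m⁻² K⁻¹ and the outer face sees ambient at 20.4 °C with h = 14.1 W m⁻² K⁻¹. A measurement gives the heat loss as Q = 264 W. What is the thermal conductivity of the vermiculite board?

ΣR = ΔT/Q = |245 − 20.4|/264 = 0.8508 K/W
Known resistances:
  R_conv,in = 1/(hA) = 1/(28.6·0.547) = 0.06392 K/W
  R_cast iron = L/(kA) = 0.00216/(57.5·0.547) = 6.867×10^-5 K/W
  R_conv,out = 1/(hA) = 1/(14.1·0.547) = 0.1297 K/W
R_vermiculite board = ΣR − ΣR_known = 0.8508 − 0.1937 = 0.6571 K/W
L/(kA) = 0.6571 ⇒ k = 0.0258/(0.6571·0.547) = 0.0718 W/m·K

k = 0.0718 W/m·K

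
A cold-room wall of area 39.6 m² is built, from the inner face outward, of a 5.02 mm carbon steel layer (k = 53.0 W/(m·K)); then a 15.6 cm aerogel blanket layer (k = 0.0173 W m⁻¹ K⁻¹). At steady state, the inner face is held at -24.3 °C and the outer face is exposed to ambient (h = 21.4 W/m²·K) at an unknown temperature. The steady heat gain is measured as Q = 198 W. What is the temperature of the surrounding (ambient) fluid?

Sum the resistances:
  R_carbon steel = L/(kA) = 0.00502/(53.0·39.6) = 2.392×10^-6 K/W
  R_aerogel blanket = L/(kA) = 0.156/(0.0173·39.6) = 0.2277 K/W
  R_conv,out = 1/(hA) = 1/(21.4·39.6) = 0.001180 K/W
ΣR = 0.2289 K/W
ΔT = Q·ΣR = 198 × 0.2289 = 45.32 K
Heat flows inward, so T_out = T_in + ΔT = -24.3 + 45.32 = 21.0 °C

T_out = 21.0 °C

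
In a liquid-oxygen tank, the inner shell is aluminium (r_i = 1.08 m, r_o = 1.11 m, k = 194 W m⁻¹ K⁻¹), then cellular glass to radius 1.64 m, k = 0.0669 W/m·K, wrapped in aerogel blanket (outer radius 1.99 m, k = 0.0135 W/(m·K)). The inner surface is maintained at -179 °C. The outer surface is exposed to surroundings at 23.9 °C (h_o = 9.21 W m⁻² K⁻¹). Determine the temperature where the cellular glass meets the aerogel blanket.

T = -107 °C

Treat each layer as a resistance in series:
  R_aluminium = (1/1.08 − 1/1.11)/(4πk) = 0.02503/(4π·194) = 1.027×10^-5 K/W
  R_cellular glass = (1/1.11 − 1/1.64)/(4πk) = 0.2911/(4π·0.0669) = 0.3463 K/W
  R_aerogel blanket = (1/1.64 − 1/1.99)/(4πk) = 0.1072/(4π·0.0135) = 0.6322 K/W
  R_conv,out = 1/(4πr²h) = 1/(4π·1.99²·9.21) = 0.002182 K/W
ΣR = 1.027×10^-5 + 0.3463 + 0.6322 + 0.002182 = 0.9807 K/W
Q = ΔT/ΣR = (-179 °C − 23.9 °C)/0.9807 = -206.9 W
From the inner boundary to the cellular glass/aerogel blanket interface, ΣR_partial = 0.3463 K/W.
T_interface = T_in − Q·ΣR_partial = -179 °C − (-206.9)(0.3463) = -107 °C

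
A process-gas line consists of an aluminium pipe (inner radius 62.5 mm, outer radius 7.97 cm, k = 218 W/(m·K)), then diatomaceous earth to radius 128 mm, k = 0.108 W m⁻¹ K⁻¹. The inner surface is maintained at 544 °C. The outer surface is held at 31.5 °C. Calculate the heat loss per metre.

Q' = 734 W/m

Resistance network (inner→outer):
  R'_aluminium = ln(0.0797/0.0625)/(2πk) = 0.2431/(2π·218) = 1.775×10^-4 m·K/W
  R'_diatomaceous earth = ln(0.128/0.0797)/(2πk) = 0.4738/(2π·0.108) = 0.6982 m·K/W
ΣR = 1.775×10^-4 + 0.6982 = 0.6984 m·K/W
Q' = ΔT/ΣR = (544 °C − 31.5 °C)/0.6984 = 734 W/m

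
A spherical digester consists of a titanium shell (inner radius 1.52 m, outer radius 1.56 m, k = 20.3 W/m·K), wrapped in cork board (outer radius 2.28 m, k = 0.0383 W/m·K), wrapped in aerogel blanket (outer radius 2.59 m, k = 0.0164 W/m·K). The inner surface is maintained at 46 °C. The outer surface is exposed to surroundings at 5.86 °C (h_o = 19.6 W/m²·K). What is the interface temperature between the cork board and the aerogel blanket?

Resistance network (inner→outer):
  R_titanium = (1/1.52 − 1/1.56)/(4πk) = 0.01687/(4π·20.3) = 6.613×10^-5 K/W
  R_cork board = (1/1.56 − 1/2.28)/(4πk) = 0.2024/(4π·0.0383) = 0.4206 K/W
  R_aerogel blanket = (1/2.28 − 1/2.59)/(4πk) = 0.05250/(4π·0.0164) = 0.2547 K/W
  R_conv,out = 1/(4πr²h) = 1/(4π·2.59²·19.6) = 6.052×10^-4 K/W
ΣR = 6.613×10^-5 + 0.4206 + 0.2547 + 6.052×10^-4 = 0.6760 K/W
Q = ΔT/ΣR = (46 °C − 5.86 °C)/0.6760 = 59.38 W
From the inner boundary to the cork board/aerogel blanket interface, ΣR_partial = 0.4207 K/W.
T_interface = T_in − Q·ΣR_partial = 46 °C − (59.38)(0.4207) = 21.0 °C

T = 21.0 °C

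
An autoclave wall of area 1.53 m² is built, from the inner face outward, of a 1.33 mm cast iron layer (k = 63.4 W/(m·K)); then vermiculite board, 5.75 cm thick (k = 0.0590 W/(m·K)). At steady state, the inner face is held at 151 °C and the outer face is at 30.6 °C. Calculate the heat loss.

Resistance network (inner→outer):
  R_cast iron = L/(kA) = 0.00133/(63.4·1.53) = 1.371×10^-5 K/W
  R_vermiculite board = L/(kA) = 0.0575/(0.0590·1.53) = 0.6370 K/W
ΣR = 1.371×10^-5 + 0.6370 = 0.6370 K/W
Q = ΔT/ΣR = (151 °C − 30.6 °C)/0.6370 = 189 W

Q = 189 W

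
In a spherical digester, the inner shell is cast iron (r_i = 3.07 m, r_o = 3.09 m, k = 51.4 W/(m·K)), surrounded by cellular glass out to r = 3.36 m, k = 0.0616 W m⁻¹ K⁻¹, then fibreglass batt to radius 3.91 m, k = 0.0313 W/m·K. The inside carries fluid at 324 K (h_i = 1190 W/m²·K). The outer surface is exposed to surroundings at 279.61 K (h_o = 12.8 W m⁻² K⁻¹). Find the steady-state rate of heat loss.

Treat each layer as a resistance in series:
  R_conv,in = 1/(4πr²h) = 1/(4π·3.07²·1190) = 7.095×10^-6 K/W
  R_cast iron = (1/3.07 − 1/3.09)/(4πk) = 0.002108/(4π·51.4) = 3.264×10^-6 K/W
  R_cellular glass = (1/3.09 − 1/3.36)/(4πk) = 0.02601/(4π·0.0616) = 0.03360 K/W
  R_fibreglass batt = (1/3.36 − 1/3.91)/(4πk) = 0.04186/(4π·0.0313) = 0.1064 K/W
  R_conv,out = 1/(4πr²h) = 1/(4π·3.91²·12.8) = 4.067×10^-4 K/W
ΣR = 7.095×10^-6 + 3.264×10^-6 + 0.03360 + 0.1064 + 4.067×10^-4 = 0.1404 K/W
Q = ΔT/ΣR = (324 K − 279.61 K)/0.1404 = 316 W

Q = 316 W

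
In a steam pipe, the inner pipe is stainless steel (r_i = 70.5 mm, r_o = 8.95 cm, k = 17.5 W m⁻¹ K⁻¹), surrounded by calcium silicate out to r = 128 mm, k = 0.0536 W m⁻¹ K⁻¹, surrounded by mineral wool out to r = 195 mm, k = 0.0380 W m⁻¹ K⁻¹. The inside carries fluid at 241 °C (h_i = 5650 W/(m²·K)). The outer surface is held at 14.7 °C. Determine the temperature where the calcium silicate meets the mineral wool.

Treat each layer as a resistance in series:
  R'_conv,in = 1/(2πr h) = 1/(2π·0.0705·5650) = 3.996×10^-4 m·K/W
  R'_stainless steel = ln(0.0895/0.0705)/(2πk) = 0.2386/(2π·17.5) = 0.002170 m·K/W
  R'_calcium silicate = ln(0.128/0.0895)/(2πk) = 0.3578/(2π·0.0536) = 1.062 m·K/W
  R'_mineral wool = ln(0.195/0.128)/(2πk) = 0.4210/(2π·0.0380) = 1.763 m·K/W
ΣR = 3.996×10^-4 + 0.002170 + 1.062 + 1.763 = 2.828 m·K/W
Q' = ΔT/ΣR = (241 °C − 14.7 °C)/2.828 = 80.02 W/m
From the inner boundary to the calcium silicate/mineral wool interface, ΣR_partial = 1.065 m·K/W.
T_interface = T_in − Q'·ΣR_partial = 241 °C − (80.02)(1.065) = 156 °C

T = 156 °C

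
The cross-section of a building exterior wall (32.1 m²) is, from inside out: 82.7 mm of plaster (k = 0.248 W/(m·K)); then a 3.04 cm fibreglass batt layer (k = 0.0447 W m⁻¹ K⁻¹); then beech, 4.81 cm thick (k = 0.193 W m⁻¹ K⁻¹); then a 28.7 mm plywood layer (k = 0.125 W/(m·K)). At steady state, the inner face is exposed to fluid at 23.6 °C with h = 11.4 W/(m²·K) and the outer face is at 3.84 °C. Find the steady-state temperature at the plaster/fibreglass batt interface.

T = 18.3 °C

Series thermal resistances, inner to outer:
  R_conv,in = 1/(hA) = 1/(11.4·32.1) = 0.002733 K/W
  R_plaster = L/(kA) = 0.0827/(0.248·32.1) = 0.01039 K/W
  R_fibreglass batt = L/(kA) = 0.0304/(0.0447·32.1) = 0.02119 K/W
  R_beech = L/(kA) = 0.0481/(0.193·32.1) = 0.007764 K/W
  R_plywood = L/(kA) = 0.0287/(0.125·32.1) = 0.007153 K/W
ΣR = 0.002733 + 0.01039 + 0.02119 + 0.007764 + 0.007153 = 0.04923 K/W
Q = ΔT/ΣR = (23.6 °C − 3.84 °C)/0.04923 = 401.4 W
From the inner boundary to the plaster/fibreglass batt interface, ΣR_partial = 0.01312 K/W.
T_interface = T_in − Q·ΣR_partial = 23.6 °C − (401.4)(0.01312) = 18.3 °C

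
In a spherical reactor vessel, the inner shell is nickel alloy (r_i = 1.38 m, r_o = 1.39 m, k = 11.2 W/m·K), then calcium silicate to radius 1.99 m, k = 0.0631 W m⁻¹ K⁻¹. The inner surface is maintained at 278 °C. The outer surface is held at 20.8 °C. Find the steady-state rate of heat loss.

Series thermal resistances, inner to outer:
  R_nickel alloy = (1/1.38 − 1/1.39)/(4πk) = 0.005213/(4π·11.2) = 3.704×10^-5 K/W
  R_calcium silicate = (1/1.39 − 1/1.99)/(4πk) = 0.2169/(4π·0.0631) = 0.2736 K/W
ΣR = 3.704×10^-5 + 0.2736 = 0.2736 K/W
Q = ΔT/ΣR = (278 °C − 20.8 °C)/0.2736 = 940 W

Q = 940 W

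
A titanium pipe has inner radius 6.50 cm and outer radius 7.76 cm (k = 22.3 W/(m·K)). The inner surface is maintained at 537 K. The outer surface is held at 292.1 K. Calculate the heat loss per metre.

Q' = 194 kW/m

Q' = 2πk·ΔT/ln(r₂/r₁) = 2π × 22.3 × 244.9 / ln(0.0776/0.0650) = 1.94×10^5 W/m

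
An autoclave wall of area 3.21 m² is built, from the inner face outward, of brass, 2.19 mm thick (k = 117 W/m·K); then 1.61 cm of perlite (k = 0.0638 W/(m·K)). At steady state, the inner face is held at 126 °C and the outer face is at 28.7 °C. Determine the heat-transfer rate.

Q = 1240 W

Resistance network (inner→outer):
  R_brass = L/(kA) = 0.00219/(117·3.21) = 5.831×10^-6 K/W
  R_perlite = L/(kA) = 0.0161/(0.0638·3.21) = 0.07861 K/W
ΣR = 5.831×10^-6 + 0.07861 = 0.07862 K/W
Q = ΔT/ΣR = (126 °C − 28.7 °C)/0.07862 = 1240 W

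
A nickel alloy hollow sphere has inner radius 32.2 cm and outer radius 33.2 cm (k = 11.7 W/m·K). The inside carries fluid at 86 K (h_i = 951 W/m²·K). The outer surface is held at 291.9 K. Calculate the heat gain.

Series thermal resistances, inner to outer:
  R_conv,in = 1/(4πr²h) = 1/(4π·0.322²·951) = 8.070×10^-4 K/W
  R_nickel alloy = (1/0.322 − 1/0.332)/(4πk) = 0.09354/(4π·11.7) = 6.362×10^-4 K/W
ΣR = 8.070×10^-4 + 6.362×10^-4 = 0.001443 K/W
Q = ΔT/ΣR = (86 K − 291.9 K)/0.001443 = -1.43×10^5 W
(Negative Q ⇒ heat flows inward; heat gain = 1.43×10^5 W.)

Q = 143 kW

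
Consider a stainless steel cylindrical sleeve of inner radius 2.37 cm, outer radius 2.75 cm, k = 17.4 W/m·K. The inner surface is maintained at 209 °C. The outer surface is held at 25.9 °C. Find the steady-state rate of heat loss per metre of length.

Q' = 135 kW/m

Q' = 2πk·ΔT/ln(r₂/r₁) = 2π × 17.4 × 183.1 / ln(0.0275/0.0237) = 1.35×10^5 W/m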